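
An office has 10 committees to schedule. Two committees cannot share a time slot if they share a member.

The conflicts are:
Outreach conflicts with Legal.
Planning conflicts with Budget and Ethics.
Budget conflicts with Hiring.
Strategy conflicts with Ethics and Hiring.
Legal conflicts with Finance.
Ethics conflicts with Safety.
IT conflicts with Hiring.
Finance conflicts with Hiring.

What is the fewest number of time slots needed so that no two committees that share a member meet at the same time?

The cycle Ethics-Planning-Budget-Hiring-Strategy-Ethics has odd length 5, so it cannot be 2-colored; at least 3 time slots are needed.
3 time slots suffice: time slot 1 → {Legal, Ethics, Hiring}; time slot 2 → {Outreach, Budget, Strategy, IT, Safety, Finance}; time slot 3 → {Planning}. Each listed conflict is separated.

3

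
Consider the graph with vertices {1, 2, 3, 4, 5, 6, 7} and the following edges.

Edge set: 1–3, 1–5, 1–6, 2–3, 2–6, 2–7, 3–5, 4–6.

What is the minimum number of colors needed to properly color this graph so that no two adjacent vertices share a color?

3

1, 3, 5 form a triangle, so at least 3 colors are needed.
3 colors suffice: color a → {1, 2, 4}; color b → {3, 6, 7}; color c → {5}. No two adjacent vertices share a color.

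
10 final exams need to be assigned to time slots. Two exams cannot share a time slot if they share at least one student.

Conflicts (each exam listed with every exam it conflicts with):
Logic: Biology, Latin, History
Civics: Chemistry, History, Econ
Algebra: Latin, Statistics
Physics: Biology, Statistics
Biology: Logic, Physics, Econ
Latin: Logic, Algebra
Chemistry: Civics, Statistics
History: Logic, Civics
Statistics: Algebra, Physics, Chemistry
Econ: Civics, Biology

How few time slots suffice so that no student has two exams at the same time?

3

The cycle Biology-Econ-Civics-History-Logic-Biology has odd length 5, so it cannot be 2-colored; at least 3 time slots are needed.
3 time slots suffice: time slot 1 → {Civics, Biology, Latin, Statistics}; time slot 2 → {Logic, Algebra, Physics, Chemistry, Econ}; time slot 3 → {History}. No two conflicting exams share a time slot.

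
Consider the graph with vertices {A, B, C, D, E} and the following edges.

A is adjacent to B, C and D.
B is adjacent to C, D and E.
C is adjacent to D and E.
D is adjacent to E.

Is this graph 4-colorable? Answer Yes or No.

The chromatic number is 4. A, B, C, D form a clique, so at least 4 colors are needed.
4 colors suffice: color 1 → {B}; color 2 → {D}; color 3 → {C}; color 4 → {A, E}.
That is already a proper 4-coloring.

Yes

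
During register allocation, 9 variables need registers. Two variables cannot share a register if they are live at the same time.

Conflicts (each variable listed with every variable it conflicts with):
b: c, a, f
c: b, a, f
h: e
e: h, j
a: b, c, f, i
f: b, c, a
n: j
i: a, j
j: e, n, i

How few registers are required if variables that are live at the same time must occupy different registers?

b, c, a, f all conflict with each other, so at least 4 registers are needed.
4 registers suffice: b=2, c=4, h=1, e=2, a=1, f=3, n=2, i=2, j=1. No two conflicting variables share a register.

4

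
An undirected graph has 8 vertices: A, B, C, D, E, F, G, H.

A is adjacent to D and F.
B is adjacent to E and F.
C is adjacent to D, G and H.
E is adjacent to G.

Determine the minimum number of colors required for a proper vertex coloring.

The cycle A-D-C-G-E-B-F-A has odd length 7, so it cannot be 2-colored; at least 3 colors are needed.
3 colors suffice: A=1, B=1, C=1, D=2, E=3, F=2, G=2, H=2. No two adjacent vertices share a color.

3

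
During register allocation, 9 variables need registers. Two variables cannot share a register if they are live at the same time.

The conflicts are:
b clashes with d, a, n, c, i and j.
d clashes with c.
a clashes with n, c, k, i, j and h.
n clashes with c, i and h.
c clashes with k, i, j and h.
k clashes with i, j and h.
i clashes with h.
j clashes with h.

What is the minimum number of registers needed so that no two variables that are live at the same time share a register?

b, a, n, c, i all conflict with each other, so at least 5 registers are needed.
5 registers suffice: register 1 → {c}; register 2 → {d, a}; register 3 → {b, h}; register 4 → {i, j}; register 5 → {n, k}. No two conflicting variables share a register.

5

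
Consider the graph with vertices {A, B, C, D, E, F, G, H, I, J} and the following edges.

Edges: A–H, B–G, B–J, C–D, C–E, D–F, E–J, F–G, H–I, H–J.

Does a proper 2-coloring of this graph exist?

The cycle J-B-G-F-D-C-E-J has odd length 7, so it cannot be 2-colored; at least 3 colors are needed.
So 2 colors are not enough.

No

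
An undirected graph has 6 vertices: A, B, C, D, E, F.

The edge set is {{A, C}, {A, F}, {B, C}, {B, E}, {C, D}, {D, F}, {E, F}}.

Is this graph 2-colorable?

No

The cycle B-C-A-F-E-B has odd length 5, so it cannot be 2-colored; at least 3 colors are needed.
So 2 colors are not enough.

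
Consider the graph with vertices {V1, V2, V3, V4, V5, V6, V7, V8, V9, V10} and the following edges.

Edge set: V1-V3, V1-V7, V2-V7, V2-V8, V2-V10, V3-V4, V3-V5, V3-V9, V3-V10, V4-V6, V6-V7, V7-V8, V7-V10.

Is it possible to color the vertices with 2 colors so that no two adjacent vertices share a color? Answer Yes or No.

No

V2, V7, V10 are pairwise adjacent, so at least 3 colors are needed.
So 2 colors are not enough.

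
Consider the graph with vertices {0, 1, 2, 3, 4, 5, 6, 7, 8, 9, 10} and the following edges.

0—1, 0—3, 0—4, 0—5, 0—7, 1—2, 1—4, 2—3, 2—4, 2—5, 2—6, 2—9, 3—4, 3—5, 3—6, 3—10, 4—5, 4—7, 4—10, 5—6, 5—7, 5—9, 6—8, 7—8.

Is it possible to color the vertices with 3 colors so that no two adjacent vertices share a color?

No

2, 3, 4, 5 are mutually adjacent (a clique of size 4), so at least 4 colors are needed.
So 3 colors are not enough.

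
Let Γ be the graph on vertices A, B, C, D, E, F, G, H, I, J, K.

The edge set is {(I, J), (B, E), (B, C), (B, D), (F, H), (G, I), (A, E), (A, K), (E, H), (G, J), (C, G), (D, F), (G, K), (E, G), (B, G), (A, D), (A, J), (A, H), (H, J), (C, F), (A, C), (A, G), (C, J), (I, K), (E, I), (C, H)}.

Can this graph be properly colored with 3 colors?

No

A, C, H, J are pairwise adjacent (a clique of size 4), so at least 4 colors are needed.
So 3 colors are not enough.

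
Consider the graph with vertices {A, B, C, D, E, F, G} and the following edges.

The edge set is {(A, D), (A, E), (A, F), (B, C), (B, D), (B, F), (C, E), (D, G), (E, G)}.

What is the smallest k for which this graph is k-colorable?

The cycle E-A-F-B-C-E has odd length 5, so it cannot be 2-colored; at least 3 colors are needed.
3 colors suffice: color 1 → {B, E}; color 2 → {A, C, G}; color 3 → {D, F}. No two adjacent vertices share a color.

3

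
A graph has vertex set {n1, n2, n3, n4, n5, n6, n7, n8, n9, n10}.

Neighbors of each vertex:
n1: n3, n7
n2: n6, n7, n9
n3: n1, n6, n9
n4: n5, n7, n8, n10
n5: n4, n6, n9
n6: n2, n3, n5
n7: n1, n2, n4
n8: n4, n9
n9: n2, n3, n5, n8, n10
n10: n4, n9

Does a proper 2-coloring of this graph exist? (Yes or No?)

No

The cycle n7-n4-n10-n9-n2-n7 has odd length 5, so it cannot be 2-colored; at least 3 colors are needed.
So 2 colors are not enough.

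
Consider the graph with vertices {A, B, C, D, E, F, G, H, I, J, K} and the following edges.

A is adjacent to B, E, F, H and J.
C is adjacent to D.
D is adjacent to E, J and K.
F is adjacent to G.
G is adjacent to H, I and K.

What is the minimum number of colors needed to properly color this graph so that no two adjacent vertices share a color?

2

C and D are adjacent, so at least 2 colors are needed.
2 colors suffice: color 1 → {A, D, G}; color 2 → {B, C, E, F, H, I, J, K}. Every edge joins two different colors.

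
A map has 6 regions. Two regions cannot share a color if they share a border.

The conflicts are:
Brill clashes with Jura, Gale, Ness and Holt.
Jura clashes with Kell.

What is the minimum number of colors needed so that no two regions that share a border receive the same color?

2

Brill and Gale conflict, so at least 2 colors are needed.
2 colors suffice: Brill=1, Jura=2, Gale=2, Ness=2, Kell=1, Holt=2. No two conflicting regions share a color.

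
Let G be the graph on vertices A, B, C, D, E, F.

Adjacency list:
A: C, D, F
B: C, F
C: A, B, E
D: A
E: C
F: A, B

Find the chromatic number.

2

B and C are adjacent, so at least 2 colors are needed.
2 colors suffice: color red → {C, D, F}; color blue → {A, B, E}. Every edge joins two different colors.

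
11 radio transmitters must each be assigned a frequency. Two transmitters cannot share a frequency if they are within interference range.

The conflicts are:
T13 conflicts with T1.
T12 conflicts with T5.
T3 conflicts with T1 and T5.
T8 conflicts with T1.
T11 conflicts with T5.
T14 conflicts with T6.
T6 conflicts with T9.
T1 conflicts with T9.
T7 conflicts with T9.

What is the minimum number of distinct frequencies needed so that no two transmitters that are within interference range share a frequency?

T11 and T5 conflict, so at least 2 frequencies are needed.
A valid assignment using 2 frequencies: T13=2, T12=2, T3=2, T8=2, T11=2, T14=2, T6=1, T1=1, T5=1, T7=1, T9=2. No two conflicting transmitters share a frequency.

2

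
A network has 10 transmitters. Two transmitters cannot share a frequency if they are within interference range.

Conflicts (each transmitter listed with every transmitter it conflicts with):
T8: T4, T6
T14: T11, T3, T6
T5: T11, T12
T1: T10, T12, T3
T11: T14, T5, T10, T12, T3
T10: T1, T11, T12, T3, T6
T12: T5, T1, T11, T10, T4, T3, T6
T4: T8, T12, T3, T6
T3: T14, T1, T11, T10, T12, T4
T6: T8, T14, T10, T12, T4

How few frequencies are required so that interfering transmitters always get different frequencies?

T11, T10, T12, T3 all conflict with each other, so at least 4 frequencies are needed.
4 frequencies suffice: T8=1, T14=1, T5=2, T1=4, T11=4, T10=3, T12=1, T4=3, T3=2, T6=2. No two conflicting transmitters share a frequency.

4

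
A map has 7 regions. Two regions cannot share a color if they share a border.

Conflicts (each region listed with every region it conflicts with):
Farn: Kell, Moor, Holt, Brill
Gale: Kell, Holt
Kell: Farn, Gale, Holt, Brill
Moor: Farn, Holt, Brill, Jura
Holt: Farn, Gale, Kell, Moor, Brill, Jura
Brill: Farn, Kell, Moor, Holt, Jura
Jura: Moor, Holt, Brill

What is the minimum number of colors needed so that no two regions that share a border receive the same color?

4

Farn, Kell, Holt, Brill all conflict with each other, so at least 4 colors are needed.
One proper 4-coloring: Farn=4, Gale=2, Kell=3, Moor=3, Holt=1, Brill=2, Jura=4. Each listed conflict is separated.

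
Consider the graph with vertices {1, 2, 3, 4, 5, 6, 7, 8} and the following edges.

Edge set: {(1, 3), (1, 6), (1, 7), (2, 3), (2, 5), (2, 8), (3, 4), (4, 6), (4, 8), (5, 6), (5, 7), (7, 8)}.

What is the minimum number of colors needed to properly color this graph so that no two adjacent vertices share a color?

3

The cycle 8-4-6-1-7-8 has odd length 5, so it cannot be 2-colored; at least 3 colors are needed.
A valid assignment using 3 colors: 1=b, 2=c, 3=a, 4=b, 5=b, 6=a, 7=c, 8=a. Every edge joins two different colors.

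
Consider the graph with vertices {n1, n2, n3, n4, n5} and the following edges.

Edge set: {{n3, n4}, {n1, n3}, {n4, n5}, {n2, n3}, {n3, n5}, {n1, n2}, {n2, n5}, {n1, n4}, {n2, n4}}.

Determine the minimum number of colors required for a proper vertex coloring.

n2, n3, n4, n5 are pairwise adjacent (a clique of size 4), so at least 4 colors are needed.
4 colors suffice: color R → {n3}; color B → {n4}; color G → {n2}; color Y → {n1, n5}. Each edge has distinct colors on its endpoints.

4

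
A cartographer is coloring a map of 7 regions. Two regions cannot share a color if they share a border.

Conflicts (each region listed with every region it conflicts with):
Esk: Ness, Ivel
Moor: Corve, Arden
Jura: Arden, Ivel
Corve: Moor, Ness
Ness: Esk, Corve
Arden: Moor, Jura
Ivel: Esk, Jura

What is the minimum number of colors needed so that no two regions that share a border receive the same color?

The cycle Arden-Jura-Ivel-Esk-Ness-Corve-Moor-Arden has odd length 7, so it cannot be 2-colored; at least 3 colors are needed.
3 colors suffice: Esk=1, Moor=1, Jura=1, Corve=2, Ness=3, Arden=2, Ivel=2. Every pair that conflicts lands in different colors.

3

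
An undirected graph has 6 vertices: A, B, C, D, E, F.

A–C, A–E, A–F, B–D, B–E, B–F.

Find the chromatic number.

B and D are adjacent, so at least 2 colors are needed.
2 colors suffice: color red → {A, B}; color blue → {C, D, E, F}. Each edge has distinct colors on its endpoints.

2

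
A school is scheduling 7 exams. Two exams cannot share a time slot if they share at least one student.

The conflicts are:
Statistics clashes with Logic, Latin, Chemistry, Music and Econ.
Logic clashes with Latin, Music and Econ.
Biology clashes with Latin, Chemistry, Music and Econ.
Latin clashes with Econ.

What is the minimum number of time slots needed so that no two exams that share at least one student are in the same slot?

Statistics, Logic, Latin, Econ pairwise conflict, so at least 4 time slots are needed.
Using 4 time slots: Statistics=1, Logic=4, Biology=1, Latin=2, Chemistry=2, Music=2, Econ=3. Every pair that conflicts lands in different time slots.

4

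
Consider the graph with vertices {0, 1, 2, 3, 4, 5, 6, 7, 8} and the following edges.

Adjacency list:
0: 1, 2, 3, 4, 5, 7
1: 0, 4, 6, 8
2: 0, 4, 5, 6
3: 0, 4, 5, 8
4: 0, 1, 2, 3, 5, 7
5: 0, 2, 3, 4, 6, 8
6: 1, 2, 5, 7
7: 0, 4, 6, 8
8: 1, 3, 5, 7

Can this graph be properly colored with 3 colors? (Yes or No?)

No

0, 3, 4, 5 are pairwise adjacent (a clique of size 4), so at least 4 colors are needed.
So 3 colors are not enough.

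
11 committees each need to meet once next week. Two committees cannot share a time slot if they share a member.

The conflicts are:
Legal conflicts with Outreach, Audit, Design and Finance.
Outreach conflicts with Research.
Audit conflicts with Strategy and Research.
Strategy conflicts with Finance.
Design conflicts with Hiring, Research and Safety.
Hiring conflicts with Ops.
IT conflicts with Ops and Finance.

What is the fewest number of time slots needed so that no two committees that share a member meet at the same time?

2

Legal and Audit conflict, so at least 2 time slots are needed.
2 time slots suffice: time slot 1 → {Outreach, Audit, Design, Ops, Finance}; time slot 2 → {Legal, Strategy, Hiring, Research, IT, Safety}. Each listed conflict is separated.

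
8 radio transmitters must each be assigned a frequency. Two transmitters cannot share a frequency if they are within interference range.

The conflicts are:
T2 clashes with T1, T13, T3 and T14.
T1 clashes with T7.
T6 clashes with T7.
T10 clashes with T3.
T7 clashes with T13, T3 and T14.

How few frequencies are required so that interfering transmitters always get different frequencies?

2

T2 and T14 conflict, so at least 2 frequencies are needed.
2 frequencies suffice: frequency 1 → {T2, T10, T7}; frequency 2 → {T1, T6, T13, T3, T14}. No two conflicting transmitters share a frequency.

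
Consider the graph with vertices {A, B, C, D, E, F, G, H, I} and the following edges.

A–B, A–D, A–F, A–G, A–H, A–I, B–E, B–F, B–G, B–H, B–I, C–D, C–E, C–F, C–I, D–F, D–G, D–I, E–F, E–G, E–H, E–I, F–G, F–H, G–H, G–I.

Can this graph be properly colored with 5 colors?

Yes

The chromatic number is 5. A, B, F, G, H are mutually adjacent (a clique of size 5), so at least 5 colors are needed.
5 colors suffice: color 1 → {C, G}; color 2 → {F, I}; color 3 → {A, E}; color 4 → {B, D}; color 5 → {H}.
That is already a proper 5-coloring.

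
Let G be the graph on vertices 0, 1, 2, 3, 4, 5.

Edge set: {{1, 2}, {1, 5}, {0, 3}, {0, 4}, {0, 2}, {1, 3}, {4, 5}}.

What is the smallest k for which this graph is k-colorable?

The cycle 5-1-2-0-4-5 has odd length 5, so it cannot be 2-colored; at least 3 colors are needed.
3 colors suffice: color a → {0, 1}; color b → {2, 3, 5}; color c → {4}. No two adjacent vertices share a color.

3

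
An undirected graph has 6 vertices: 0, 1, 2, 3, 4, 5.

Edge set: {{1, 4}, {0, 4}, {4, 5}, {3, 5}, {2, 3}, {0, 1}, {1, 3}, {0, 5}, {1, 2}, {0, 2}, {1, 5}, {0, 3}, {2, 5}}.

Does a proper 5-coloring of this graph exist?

The chromatic number is 5. 0, 1, 2, 3, 5 are pairwise adjacent (a clique of size 5), so at least 5 colors are needed.
5 colors suffice: color a → {0}; color b → {5}; color c → {1}; color d → {3, 4}; color e → {2}.
That is already a proper 5-coloring.

Yes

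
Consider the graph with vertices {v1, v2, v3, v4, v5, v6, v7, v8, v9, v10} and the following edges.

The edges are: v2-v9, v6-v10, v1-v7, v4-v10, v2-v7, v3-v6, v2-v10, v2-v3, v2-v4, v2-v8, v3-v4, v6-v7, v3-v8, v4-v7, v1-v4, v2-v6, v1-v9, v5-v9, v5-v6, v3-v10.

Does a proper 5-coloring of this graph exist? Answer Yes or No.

Yes

The chromatic number is 4. v2, v3, v6, v10 are mutually adjacent (a clique of size 4), so at least 4 colors are needed.
A valid assignment using 4 colors: v1=1, v2=1, v3=2, v4=3, v5=1, v6=3, v7=2, v8=3, v9=2, v10=4.
Since 5 ≥ 4, a proper 5-coloring certainly exists.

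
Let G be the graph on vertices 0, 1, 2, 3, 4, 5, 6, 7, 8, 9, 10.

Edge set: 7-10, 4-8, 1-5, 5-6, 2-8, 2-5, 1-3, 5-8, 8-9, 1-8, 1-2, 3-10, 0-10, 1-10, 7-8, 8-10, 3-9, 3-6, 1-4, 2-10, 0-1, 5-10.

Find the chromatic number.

1, 2, 5, 8, 10 form a clique, so at least 5 colors are needed.
5 colors suffice: color a → {1, 6, 7, 9}; color b → {0, 3, 8}; color c → {4, 10}; color d → {5}; color e → {2}. No two adjacent vertices share a color.

5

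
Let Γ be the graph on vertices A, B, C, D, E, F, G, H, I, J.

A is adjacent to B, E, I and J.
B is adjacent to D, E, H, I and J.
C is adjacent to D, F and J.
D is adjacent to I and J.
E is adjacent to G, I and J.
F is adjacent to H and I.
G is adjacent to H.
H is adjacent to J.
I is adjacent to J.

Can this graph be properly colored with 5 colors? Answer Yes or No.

Yes

The chromatic number is 5. A, B, E, I, J are mutually adjacent (a clique of size 5), so at least 5 colors are needed.
5 colors suffice: color 1 → {F, G, J}; color 2 → {C, H, I}; color 3 → {B}; color 4 → {D, E}; color 5 → {A}.
That is already a proper 5-coloring.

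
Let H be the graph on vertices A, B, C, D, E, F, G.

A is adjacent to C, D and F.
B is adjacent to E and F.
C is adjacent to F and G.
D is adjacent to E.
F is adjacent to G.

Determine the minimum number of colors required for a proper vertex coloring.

3

C, F, G are pairwise adjacent, so at least 3 colors are needed.
One proper 3-coloring: A=3, B=2, C=2, D=1, E=3, F=1, G=3. No two adjacent vertices share a color.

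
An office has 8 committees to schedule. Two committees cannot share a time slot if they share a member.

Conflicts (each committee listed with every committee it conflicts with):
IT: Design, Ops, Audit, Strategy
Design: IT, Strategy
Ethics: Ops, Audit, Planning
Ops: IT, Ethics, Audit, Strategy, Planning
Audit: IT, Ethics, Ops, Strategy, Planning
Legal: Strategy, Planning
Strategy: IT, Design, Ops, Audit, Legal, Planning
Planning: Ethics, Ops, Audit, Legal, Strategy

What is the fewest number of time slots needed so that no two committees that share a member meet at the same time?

4

IT, Ops, Audit, Strategy pairwise conflict, so at least 4 time slots are needed.
A valid assignment using 4 time slots: IT=3, Design=2, Ethics=1, Ops=2, Audit=4, Legal=2, Strategy=1, Planning=3. No two conflicting committees share a time slot.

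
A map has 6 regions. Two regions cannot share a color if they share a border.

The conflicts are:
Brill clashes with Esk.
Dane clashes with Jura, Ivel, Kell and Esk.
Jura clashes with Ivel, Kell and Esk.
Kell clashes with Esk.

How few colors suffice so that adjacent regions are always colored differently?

Dane, Jura, Kell, Esk pairwise conflict, so at least 4 colors are needed.
4 colors suffice: color 1 → {Brill, Jura}; color 2 → {Ivel, Esk}; color 3 → {Dane}; color 4 → {Kell}. Each listed conflict is separated.

4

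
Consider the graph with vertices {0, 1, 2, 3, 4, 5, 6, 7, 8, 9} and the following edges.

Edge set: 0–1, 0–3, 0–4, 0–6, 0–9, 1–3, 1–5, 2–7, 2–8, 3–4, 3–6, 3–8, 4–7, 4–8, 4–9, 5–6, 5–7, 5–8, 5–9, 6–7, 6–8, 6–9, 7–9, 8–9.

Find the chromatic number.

4

5, 6, 8, 9 form a clique, so at least 4 colors are needed.
One proper 4-coloring: 0=red, 1=blue, 2=blue, 3=green, 4=blue, 5=yellow, 6=blue, 7=red, 8=red, 9=green. Every edge joins two different colors.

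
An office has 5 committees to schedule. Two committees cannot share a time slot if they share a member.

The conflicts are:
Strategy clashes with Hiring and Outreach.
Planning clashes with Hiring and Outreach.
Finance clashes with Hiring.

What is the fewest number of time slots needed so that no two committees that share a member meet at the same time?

Strategy and Outreach conflict, so at least 2 time slots are needed.
2 time slots suffice: time slot 1 → {Hiring, Outreach}; time slot 2 → {Strategy, Planning, Finance}. No two conflicting committees share a time slot.

2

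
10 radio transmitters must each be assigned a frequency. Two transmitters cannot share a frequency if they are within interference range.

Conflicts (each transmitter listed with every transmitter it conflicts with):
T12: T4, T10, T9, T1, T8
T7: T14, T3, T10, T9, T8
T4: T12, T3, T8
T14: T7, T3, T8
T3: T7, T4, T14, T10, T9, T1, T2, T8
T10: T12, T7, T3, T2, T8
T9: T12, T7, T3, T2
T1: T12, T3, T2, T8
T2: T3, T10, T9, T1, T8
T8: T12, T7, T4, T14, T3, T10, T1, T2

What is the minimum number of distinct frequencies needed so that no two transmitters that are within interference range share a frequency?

4

T7, T14, T3, T8 pairwise conflict, so at least 4 frequencies are needed.
A valid assignment using 4 frequencies: T12=1, T7=3, T4=3, T14=4, T3=1, T10=4, T9=2, T1=4, T2=3, T8=2. Each listed conflict is separated.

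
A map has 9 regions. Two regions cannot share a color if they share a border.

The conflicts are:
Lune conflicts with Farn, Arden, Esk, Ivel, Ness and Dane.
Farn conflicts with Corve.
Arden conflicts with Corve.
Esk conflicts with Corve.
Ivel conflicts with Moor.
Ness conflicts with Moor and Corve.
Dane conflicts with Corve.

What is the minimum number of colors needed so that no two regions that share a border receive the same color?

Ness and Moor conflict, so at least 2 colors are needed.
2 colors suffice: Lune=1, Farn=2, Arden=2, Esk=2, Ivel=2, Ness=2, Dane=2, Moor=1, Corve=1. Every pair that conflicts lands in different colors.

2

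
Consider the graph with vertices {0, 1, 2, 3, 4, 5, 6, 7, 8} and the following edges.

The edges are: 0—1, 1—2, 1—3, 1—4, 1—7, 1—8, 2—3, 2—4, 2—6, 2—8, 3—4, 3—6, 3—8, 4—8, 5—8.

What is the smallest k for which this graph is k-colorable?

5

1, 2, 3, 4, 8 are mutually adjacent (a clique of size 5), so at least 5 colors are needed.
A valid assignment using 5 colors: 0=blue, 1=red, 2=green, 3=blue, 4=purple, 5=red, 6=red, 7=blue, 8=yellow. No two adjacent vertices share a color.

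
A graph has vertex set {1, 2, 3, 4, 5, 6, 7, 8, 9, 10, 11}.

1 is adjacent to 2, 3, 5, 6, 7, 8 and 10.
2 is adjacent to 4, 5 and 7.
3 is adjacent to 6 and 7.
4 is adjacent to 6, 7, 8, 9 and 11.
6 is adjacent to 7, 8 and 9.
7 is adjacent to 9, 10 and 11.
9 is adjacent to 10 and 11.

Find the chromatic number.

4, 6, 7, 9 form a clique, so at least 4 colors are needed.
A valid assignment using 4 colors: 1=blue, 2=green, 3=yellow, 4=blue, 5=red, 6=green, 7=red, 8=red, 9=yellow, 10=green, 11=green. No two adjacent vertices share a color.

4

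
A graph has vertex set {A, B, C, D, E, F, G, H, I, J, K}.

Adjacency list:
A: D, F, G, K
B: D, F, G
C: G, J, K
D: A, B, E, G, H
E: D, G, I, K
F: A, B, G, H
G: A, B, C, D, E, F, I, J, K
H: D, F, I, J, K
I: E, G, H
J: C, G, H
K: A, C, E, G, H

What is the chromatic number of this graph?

3

B, F, G form a triangle, so at least 3 colors are needed.
3 colors suffice: color 1 → {G, H}; color 2 → {D, F, I, J, K}; color 3 → {A, B, C, E}. No two adjacent vertices share a color.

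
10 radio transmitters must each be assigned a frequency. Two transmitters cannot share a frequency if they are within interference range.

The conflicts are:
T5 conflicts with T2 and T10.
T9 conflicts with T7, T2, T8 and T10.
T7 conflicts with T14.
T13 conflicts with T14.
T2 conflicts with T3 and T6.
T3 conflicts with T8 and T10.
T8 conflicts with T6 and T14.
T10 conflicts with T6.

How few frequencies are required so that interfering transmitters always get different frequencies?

T13 and T14 conflict, so at least 2 frequencies are needed.
2 frequencies suffice: frequency 1 → {T7, T13, T2, T8, T10}; frequency 2 → {T5, T9, T3, T6, T14}. No two conflicting transmitters share a frequency.

2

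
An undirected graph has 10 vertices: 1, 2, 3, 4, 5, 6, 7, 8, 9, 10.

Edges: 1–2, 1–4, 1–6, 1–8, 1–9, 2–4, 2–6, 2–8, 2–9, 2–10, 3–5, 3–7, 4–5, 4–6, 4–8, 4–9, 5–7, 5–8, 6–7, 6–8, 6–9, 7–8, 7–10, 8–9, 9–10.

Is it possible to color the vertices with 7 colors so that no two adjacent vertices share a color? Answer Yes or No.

Yes

The chromatic number is 6. 1, 2, 4, 6, 8, 9 are mutually adjacent (a clique of size 6), so at least 6 colors are needed.
A valid assignment using 6 colors: 1=orange, 2=purple, 3=red, 4=yellow, 5=blue, 6=blue, 7=green, 8=red, 9=green, 10=red.
Since 7 ≥ 6, a proper 7-coloring certainly exists.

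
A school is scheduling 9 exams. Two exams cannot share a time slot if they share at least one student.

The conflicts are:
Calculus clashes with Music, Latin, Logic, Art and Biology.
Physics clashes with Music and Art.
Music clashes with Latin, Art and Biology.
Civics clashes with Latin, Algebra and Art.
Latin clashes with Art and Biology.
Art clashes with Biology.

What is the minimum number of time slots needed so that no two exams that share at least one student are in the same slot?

5

Calculus, Music, Latin, Art, Biology are mutually in conflict, so at least 5 time slots are needed.
5 time slots suffice: Calculus=4, Physics=2, Music=3, Civics=3, Latin=2, Logic=1, Algebra=1, Art=1, Biology=5. Each listed conflict is separated.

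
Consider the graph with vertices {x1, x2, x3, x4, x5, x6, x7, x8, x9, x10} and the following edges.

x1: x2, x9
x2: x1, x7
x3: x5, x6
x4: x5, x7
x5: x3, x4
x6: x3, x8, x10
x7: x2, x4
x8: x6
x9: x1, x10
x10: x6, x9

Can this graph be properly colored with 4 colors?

Yes

The chromatic number is 3. The cycle x7-x4-x5-x3-x6-x10-x9-x1-x2-x7 has odd length 9, so it cannot be 2-colored; at least 3 colors are needed.
3 colors suffice: color R → {x5, x6, x7, x9}; color B → {x2, x3, x4, x8, x10}; color G → {x1}.
Since 4 ≥ 3, a proper 4-coloring certainly exists.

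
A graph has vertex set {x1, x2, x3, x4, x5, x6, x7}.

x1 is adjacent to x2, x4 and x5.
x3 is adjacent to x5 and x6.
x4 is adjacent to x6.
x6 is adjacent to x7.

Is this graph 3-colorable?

Yes

The chromatic number is 3. The cycle x1-x5-x3-x6-x4-x1 has odd length 5, so it cannot be 2-colored; at least 3 colors are needed.
One proper 3-coloring: x1=1, x2=2, x3=2, x4=2, x5=3, x6=1, x7=2.
That is already a proper 3-coloring.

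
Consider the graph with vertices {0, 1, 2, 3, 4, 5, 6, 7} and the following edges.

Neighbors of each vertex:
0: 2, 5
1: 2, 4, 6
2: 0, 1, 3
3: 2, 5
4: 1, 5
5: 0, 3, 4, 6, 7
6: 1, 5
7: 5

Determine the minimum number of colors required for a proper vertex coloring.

3

The cycle 2-3-5-4-1-2 has odd length 5, so it cannot be 2-colored; at least 3 colors are needed.
One proper 3-coloring: 0=green, 1=red, 2=blue, 3=green, 4=blue, 5=red, 6=blue, 7=blue. No two adjacent vertices share a color.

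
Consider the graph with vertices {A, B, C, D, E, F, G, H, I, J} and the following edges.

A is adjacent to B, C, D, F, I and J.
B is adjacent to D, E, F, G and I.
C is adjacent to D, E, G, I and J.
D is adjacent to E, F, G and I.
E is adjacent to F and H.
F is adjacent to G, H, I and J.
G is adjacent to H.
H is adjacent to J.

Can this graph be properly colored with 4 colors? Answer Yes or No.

A, B, D, F, I are mutually adjacent (a clique of size 5), so at least 5 colors are needed.
So 4 colors are not enough.

No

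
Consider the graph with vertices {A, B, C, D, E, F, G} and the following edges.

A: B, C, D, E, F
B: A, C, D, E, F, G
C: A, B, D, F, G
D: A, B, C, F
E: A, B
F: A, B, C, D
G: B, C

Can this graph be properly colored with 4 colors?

No

A, B, C, D, F are pairwise adjacent (a clique of size 5), so at least 5 colors are needed.
So 4 colors are not enough.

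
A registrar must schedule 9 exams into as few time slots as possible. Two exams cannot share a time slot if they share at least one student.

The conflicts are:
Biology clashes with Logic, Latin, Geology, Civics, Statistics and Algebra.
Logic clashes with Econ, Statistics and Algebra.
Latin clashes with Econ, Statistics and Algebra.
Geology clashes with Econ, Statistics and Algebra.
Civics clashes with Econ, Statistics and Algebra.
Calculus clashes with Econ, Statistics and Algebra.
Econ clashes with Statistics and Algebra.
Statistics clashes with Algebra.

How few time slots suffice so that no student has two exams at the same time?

Calculus, Econ, Statistics, Algebra pairwise conflict, so at least 4 time slots are needed.
Using 4 time slots: Biology=3, Logic=4, Latin=4, Geology=4, Civics=4, Calculus=4, Econ=3, Statistics=1, Algebra=2. Every pair that conflicts lands in different time slots.

4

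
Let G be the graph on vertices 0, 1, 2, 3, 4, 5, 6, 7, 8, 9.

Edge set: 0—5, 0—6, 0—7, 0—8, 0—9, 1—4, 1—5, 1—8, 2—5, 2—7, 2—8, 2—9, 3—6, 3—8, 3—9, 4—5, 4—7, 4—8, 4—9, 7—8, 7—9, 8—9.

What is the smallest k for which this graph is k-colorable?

2, 7, 8, 9 form a clique, so at least 4 colors are needed.
4 colors suffice: color a → {5, 6, 8}; color b → {1, 9}; color c → {3, 7}; color d → {0, 2, 4}. Every edge joins two different colors.

4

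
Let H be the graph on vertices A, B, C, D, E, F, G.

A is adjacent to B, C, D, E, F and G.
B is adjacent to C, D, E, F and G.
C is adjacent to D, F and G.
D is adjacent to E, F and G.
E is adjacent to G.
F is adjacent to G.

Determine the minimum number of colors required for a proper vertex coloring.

A, B, C, D, F, G are mutually adjacent (a clique of size 6), so at least 6 colors are needed.
6 colors suffice: A=4, B=1, C=6, D=3, E=5, F=5, G=2. Every edge joins two different colors.

6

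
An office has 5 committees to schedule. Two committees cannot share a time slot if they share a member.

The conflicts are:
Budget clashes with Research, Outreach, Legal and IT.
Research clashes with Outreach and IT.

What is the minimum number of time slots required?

3

Budget, Research, Outreach all conflict with each other, so at least 3 time slots are needed.
3 time slots suffice: time slot 1 → {Budget}; time slot 2 → {Research, Legal}; time slot 3 → {Outreach, IT}. Each listed conflict is separated.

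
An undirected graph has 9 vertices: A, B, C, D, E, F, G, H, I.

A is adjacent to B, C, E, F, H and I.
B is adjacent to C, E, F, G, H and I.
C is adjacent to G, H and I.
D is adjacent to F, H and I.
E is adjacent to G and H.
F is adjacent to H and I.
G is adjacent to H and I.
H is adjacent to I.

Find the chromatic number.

5

A, B, F, H, I are mutually adjacent (a clique of size 5), so at least 5 colors are needed.
5 colors suffice: color 1 → {H}; color 2 → {E, I}; color 3 → {B, D}; color 4 → {A, G}; color 5 → {C, F}. Each edge has distinct colors on its endpoints.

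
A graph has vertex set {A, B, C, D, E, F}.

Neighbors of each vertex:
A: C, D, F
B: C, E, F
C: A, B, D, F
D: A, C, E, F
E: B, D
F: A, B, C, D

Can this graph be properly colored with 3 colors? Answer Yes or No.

A, C, D, F form a clique, so at least 4 colors are needed.
So 3 colors are not enough.

No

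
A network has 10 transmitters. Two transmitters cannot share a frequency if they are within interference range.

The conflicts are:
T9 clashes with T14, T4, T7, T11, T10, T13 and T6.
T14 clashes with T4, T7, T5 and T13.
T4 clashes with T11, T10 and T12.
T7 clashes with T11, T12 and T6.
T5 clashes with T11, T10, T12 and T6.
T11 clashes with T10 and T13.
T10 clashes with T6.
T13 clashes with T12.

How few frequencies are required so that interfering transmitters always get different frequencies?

4

T9, T4, T11, T10 pairwise conflict, so at least 4 frequencies are needed.
4 frequencies suffice: frequency 1 → {T9, T5}; frequency 2 → {T14, T11, T12, T6}; frequency 3 → {T7, T10, T13}; frequency 4 → {T4}. No two conflicting transmitters share a frequency.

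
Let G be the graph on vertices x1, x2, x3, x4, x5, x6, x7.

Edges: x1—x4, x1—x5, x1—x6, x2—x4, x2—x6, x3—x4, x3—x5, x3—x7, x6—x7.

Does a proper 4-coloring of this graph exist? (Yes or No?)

The chromatic number is 3. The cycle x6-x1-x5-x3-x7-x6 has odd length 5, so it cannot be 2-colored; at least 3 colors are needed.
3 colors suffice: color 1 → {x4, x5, x6}; color 2 → {x1, x2, x3}; color 3 → {x7}.
Since 4 ≥ 3, a proper 4-coloring certainly exists.

Yes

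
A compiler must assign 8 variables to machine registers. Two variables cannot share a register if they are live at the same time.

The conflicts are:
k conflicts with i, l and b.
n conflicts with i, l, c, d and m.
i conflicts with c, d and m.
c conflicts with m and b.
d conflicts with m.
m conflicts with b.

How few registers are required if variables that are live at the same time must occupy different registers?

n, i, d, m are mutually in conflict, so at least 4 registers are needed.
4 registers suffice: register 1 → {k, m}; register 2 → {n, b}; register 3 → {i, l}; register 4 → {c, d}. No two conflicting variables share a register.

4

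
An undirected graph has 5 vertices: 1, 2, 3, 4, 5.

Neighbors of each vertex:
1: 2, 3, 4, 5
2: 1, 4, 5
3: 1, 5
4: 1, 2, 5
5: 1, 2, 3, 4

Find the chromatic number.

1, 2, 4, 5 are mutually adjacent (a clique of size 4), so at least 4 colors are needed.
4 colors suffice: color a → {5}; color b → {1}; color c → {2, 3}; color d → {4}. Each edge has distinct colors on its endpoints.

4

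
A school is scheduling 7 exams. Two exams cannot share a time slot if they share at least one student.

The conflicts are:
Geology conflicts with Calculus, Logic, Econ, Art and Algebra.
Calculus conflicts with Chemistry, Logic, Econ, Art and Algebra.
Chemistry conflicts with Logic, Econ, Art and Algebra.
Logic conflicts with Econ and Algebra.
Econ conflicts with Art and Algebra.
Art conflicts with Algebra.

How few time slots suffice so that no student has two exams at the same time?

5

Calculus, Chemistry, Logic, Econ, Algebra pairwise conflict, so at least 5 time slots are needed.
5 time slots suffice: time slot 1 → {Calculus}; time slot 2 → {Econ}; time slot 3 → {Algebra}; time slot 4 → {Geology, Chemistry}; time slot 5 → {Logic, Art}. No two conflicting exams share a time slot.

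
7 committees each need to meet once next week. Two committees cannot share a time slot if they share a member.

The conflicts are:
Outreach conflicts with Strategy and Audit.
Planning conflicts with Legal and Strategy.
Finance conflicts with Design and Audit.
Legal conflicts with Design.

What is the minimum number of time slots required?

3

The cycle Finance-Design-Legal-Planning-Strategy-Outreach-Audit-Finance has odd length 7, so it cannot be 2-colored; at least 3 time slots are needed.
3 time slots suffice: time slot 1 → {Outreach, Planning, Finance}; time slot 2 → {Legal, Strategy, Audit}; time slot 3 → {Design}. Each listed conflict is separated.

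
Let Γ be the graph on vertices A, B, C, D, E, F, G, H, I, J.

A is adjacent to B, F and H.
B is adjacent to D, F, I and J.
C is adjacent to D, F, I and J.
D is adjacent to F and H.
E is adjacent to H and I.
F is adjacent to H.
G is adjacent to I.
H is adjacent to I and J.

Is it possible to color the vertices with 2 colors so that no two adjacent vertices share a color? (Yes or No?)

No

B, D, F form a triangle, so at least 3 colors are needed.
So 2 colors are not enough.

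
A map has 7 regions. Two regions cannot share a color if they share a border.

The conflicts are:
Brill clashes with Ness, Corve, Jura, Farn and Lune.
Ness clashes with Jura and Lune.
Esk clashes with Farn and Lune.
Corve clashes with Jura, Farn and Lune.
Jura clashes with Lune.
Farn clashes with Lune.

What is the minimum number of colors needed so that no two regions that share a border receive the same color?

Brill, Ness, Jura, Lune pairwise conflict, so at least 4 colors are needed.
One proper 4-coloring: Brill=2, Ness=4, Esk=2, Corve=4, Jura=3, Farn=3, Lune=1. No two conflicting regions share a color.

4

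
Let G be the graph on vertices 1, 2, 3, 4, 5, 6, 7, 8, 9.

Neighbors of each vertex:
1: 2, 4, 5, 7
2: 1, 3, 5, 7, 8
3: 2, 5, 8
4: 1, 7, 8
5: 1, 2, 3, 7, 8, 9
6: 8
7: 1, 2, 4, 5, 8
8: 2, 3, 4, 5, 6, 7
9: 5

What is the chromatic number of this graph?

2, 5, 7, 8 are pairwise adjacent (a clique of size 4), so at least 4 colors are needed.
4 colors suffice: 1=b, 2=d, 3=c, 4=a, 5=a, 6=a, 7=c, 8=b, 9=b. Every edge joins two different colors.

4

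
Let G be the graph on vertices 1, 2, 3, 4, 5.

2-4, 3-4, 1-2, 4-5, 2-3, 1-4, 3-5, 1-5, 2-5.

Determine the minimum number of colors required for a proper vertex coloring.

1, 2, 4, 5 are mutually adjacent (a clique of size 4), so at least 4 colors are needed.
4 colors suffice: color a → {4}; color b → {2}; color c → {5}; color d → {1, 3}. No two adjacent vertices share a color.

4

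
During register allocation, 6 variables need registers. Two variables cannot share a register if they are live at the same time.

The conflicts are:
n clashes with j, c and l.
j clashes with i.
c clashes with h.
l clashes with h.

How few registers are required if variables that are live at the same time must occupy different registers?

2

n and c conflict, so at least 2 registers are needed.
A valid assignment using 2 registers: n=1, j=2, c=2, l=2, h=1, i=1. Each listed conflict is separated.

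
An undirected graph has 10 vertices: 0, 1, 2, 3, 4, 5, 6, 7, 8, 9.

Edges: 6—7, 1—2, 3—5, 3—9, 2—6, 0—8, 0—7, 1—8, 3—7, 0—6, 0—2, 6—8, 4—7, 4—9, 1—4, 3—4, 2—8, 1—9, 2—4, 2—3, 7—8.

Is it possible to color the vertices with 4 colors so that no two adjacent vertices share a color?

Yes

The chromatic number is 4. 0, 2, 6, 8 are pairwise adjacent (a clique of size 4), so at least 4 colors are needed.
4 colors suffice: color red → {2, 5, 7, 9}; color blue → {3, 8}; color green → {0, 4}; color yellow → {1, 6}.
That is already a proper 4-coloring.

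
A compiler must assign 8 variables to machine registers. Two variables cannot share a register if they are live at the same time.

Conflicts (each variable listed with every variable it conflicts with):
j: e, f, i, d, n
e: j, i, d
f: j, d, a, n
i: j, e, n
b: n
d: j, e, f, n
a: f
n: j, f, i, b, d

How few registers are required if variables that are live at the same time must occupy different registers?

4

j, f, d, n are mutually in conflict, so at least 4 registers are needed.
Using 4 registers: j=1, e=2, f=4, i=3, b=1, d=3, a=1, n=2. No two conflicting variables share a register.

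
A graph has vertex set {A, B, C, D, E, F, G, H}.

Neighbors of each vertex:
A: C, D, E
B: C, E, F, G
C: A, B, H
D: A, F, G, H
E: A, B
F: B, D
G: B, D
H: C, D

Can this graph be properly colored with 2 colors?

The cycle E-B-G-D-A-E has odd length 5, so it cannot be 2-colored; at least 3 colors are needed.
So 2 colors are not enough.

No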